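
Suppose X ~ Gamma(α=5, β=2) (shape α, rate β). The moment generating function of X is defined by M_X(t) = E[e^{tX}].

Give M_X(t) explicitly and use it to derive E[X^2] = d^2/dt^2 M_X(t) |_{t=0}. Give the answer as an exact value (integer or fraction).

E[X^2] = M′′(0) = 15/2

M_X(t) = 32/(2 - t)^5
M′(t) = 160/(t^6 - 12*t^5 + 60*t^4 - 160*t^3 + 240*t^2 - 192*t + 64)
M′′(t) = -960/(t^7 - 14*t^6 + 84*t^5 - 280*t^4 + 560*t^3 - 672*t^2 + 448*t - 128)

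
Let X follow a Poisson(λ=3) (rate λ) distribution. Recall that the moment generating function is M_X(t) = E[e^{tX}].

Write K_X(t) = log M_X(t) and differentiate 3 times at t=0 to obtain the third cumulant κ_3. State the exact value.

M_X(t) = e^(3*e^(t) - 3)
K_X(t) = log M_X(t) = 3*e^(t) - 3
K^(3)(t) = 3*e^(t)

κ_3 = K^(3)(0) = 3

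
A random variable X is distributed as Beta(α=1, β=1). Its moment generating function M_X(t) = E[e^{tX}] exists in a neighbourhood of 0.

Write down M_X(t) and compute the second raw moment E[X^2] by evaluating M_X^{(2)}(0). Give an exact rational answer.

M_X(t) = ₁F₁(1; 2; t)
M^(2)(t) = ₁F₁(3; 4; t)/3

E[X^2] = M^(2)(0) = 1/3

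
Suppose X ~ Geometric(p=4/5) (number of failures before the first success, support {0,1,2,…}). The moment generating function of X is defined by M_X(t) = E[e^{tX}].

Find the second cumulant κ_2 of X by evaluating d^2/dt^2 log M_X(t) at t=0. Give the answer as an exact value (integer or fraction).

κ_2 = K^(2)(0) = 5/16

M_X(t) = 4/(5*(1 - e^(t)/5))
K_X(t) = log M_X(t) = -log(1 - e^(t)/5) - log(5) + 2*log(2)
K^(2)(t) = 5*e^(t)/(e^(2*t) - 10*e^(t) + 25)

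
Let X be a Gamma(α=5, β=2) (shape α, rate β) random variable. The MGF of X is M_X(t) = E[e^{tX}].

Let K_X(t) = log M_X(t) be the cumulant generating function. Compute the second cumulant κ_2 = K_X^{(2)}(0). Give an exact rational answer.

κ_2 = K′′(0) = 5/4

M_X(t) = 32/(2 - t)^5
K_X(t) = log M_X(t) = -5*log(2 - t) + 5*log(2)
K′(t) = -5/(t - 2)
K′′(t) = 5/(t^2 - 4*t + 4)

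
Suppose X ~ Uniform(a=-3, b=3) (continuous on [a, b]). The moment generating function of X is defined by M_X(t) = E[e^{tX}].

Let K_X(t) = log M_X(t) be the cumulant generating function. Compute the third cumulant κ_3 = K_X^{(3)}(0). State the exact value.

M_X(t) = (e^(3*t) - e^(-3*t))/(6*t)
K_X(t) = log M_X(t) = -log(t) + log(e^(3*t) - e^(-3*t)) - log(6)
K^(3)(t) = (216*t^3*e^(12*t) + 216*t^3*e^(6*t) - 2*e^(18*t) + 6*e^(12*t) - 6*e^(6*t) + 2)/(t^3*e^(18*t) - 3*t^3*e^(12*t) + 3*t^3*e^(6*t) - t^3)

κ_3 = K^(3)(0) = 0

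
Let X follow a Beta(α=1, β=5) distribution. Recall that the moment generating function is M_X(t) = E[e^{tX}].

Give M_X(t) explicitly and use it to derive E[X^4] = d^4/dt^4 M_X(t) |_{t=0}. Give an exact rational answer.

E[X^4] = D^4[M](0) = 1/126

M_X(t) = ₁F₁(1; 6; t)
D^4[M](t) = ₁F₁(5; 10; t)/126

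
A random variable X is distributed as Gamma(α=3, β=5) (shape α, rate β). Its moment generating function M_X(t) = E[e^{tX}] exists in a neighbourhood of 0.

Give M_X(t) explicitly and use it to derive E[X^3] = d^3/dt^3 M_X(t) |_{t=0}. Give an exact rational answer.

E[X^3] = M′′′(0) = 12/25

M_X(t) = 125/(5 - t)^3
M′(t) = 375/(t^4 - 20*t^3 + 150*t^2 - 500*t + 625)
M′′(t) = -1500/(t^5 - 25*t^4 + 250*t^3 - 1250*t^2 + 3125*t - 3125)
M′′′(t) = 7500/(t^6 - 30*t^5 + 375*t^4 - 2500*t^3 + 9375*t^2 - 18750*t + 15625)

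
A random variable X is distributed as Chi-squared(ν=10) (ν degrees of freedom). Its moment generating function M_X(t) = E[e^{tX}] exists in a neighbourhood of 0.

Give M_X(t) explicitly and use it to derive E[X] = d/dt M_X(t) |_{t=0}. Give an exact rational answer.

M_X(t) = (1 - 2*t)^(-5)
M^(1)(t) = 10/(64*t^6 - 192*t^5 + 240*t^4 - 160*t^3 + 60*t^2 - 12*t + 1)

E[X] = M^(1)(0) = 10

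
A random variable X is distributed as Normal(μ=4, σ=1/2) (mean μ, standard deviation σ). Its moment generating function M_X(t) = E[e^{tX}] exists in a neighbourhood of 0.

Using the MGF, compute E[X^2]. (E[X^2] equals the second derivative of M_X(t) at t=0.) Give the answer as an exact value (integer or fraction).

E[X^2] = M′′(0) = 65/4

M_X(t) = e^(t^2/8 + 4*t)
M′(t) = t*e^(4*t)*e^(t^2/8)/4 + 4*e^(4*t)*e^(t^2/8)
M′′(t) = t^2*e^(4*t)*e^(t^2/8)/16 + 2*t*e^(4*t)*e^(t^2/8) + 65*e^(4*t)*e^(t^2/8)/4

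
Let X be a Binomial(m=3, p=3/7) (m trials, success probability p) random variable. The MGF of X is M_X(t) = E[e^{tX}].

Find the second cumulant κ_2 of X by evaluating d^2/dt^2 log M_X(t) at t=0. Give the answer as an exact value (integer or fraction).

M_X(t) = (3*e^(t)/7 + 4/7)^3
K_X(t) = log M_X(t) = 3*log(3*e^(t)/7 + 4/7)
D^2[K](t) = 36*e^(t)/(9*e^(2*t) + 24*e^(t) + 16)

κ_2 = D^2[K](0) = 36/49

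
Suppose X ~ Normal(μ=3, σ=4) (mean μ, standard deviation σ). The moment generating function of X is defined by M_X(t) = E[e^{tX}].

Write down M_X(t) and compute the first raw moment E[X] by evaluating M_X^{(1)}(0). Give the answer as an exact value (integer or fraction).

M_X(t) = e^(8*t^2 + 3*t)
M′(t) = 16*t*e^(3*t)*e^(8*t^2) + 3*e^(3*t)*e^(8*t^2)

E[X] = M′(0) = 3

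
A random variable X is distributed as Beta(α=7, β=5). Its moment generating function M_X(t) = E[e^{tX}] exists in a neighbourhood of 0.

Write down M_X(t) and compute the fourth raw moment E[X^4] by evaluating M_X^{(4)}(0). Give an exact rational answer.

E[X^4] = D^4[M](0) = 2/13

M_X(t) = ₁F₁(7; 12; t)
D^4[M](t) = 2*₁F₁(11; 16; t)/13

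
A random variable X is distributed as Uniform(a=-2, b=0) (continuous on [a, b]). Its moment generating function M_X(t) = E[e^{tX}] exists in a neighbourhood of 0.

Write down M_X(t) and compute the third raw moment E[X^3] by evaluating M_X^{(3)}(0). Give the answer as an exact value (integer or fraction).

M_X(t) = (1 - e^(-2*t))/(2*t)
M^(3)(t) = (4*t^3 + 6*t^2 + 6*t - 3*e^(2*t) + 3)*e^(-2*t)/t^4

E[X^3] = M^(3)(0) = -2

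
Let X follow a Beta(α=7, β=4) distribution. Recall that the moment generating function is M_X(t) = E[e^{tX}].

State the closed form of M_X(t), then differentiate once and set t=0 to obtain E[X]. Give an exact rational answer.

E[X] = M′(0) = 7/11

M_X(t) = ₁F₁(7; 11; t)
M′(t) = 7*₁F₁(8; 12; t)/11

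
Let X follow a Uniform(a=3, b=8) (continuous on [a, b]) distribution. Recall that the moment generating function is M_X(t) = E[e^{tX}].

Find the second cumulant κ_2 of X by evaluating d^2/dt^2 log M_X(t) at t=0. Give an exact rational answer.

κ_2 = K′′(0) = 25/12

M_X(t) = (e^(8*t) - e^(3*t))/(5*t)
K_X(t) = log M_X(t) = -log(t) + log(e^(8*t) - e^(3*t)) - log(5)
K′(t) = (8*t*e^(5*t) - 3*t - e^(5*t) + 1)/(t*e^(5*t) - t)
K′′(t) = (-25*t^2*e^(5*t) + e^(10*t) - 2*e^(5*t) + 1)/(t^2*e^(10*t) - 2*t^2*e^(5*t) + t^2)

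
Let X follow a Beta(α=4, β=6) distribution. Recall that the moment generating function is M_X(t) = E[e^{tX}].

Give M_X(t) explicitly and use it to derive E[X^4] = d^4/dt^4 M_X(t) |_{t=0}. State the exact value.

E[X^4] = M′′′′(0) = 7/143

M_X(t) = ₁F₁(4; 10; t)
M′(t) = 2*₁F₁(5; 11; t)/5
M′′(t) = 2*₁F₁(6; 12; t)/11
M′′′(t) = ₁F₁(7; 13; t)/11
M′′′′(t) = 7*₁F₁(8; 14; t)/143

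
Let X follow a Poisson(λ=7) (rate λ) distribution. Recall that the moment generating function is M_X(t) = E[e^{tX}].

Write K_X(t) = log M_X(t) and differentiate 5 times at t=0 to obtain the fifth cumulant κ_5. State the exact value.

M_X(t) = e^(7*e^(t) - 7)
K_X(t) = log M_X(t) = 7*e^(t) - 7
K^(5)(t) = 7*e^(t)

κ_5 = K^(5)(0) = 7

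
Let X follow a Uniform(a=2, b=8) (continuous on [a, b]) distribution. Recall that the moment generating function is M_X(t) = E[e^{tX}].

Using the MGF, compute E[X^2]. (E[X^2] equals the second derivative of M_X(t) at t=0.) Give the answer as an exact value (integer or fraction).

M_X(t) = (e^(8*t) - e^(2*t))/(6*t)
dM/dt = (8*t*e^(8*t) - 2*t*e^(2*t) - e^(8*t) + e^(2*t))/(6*t^2)
d^2M/dt^2 = (32*t^2*e^(8*t) - 2*t^2*e^(2*t) - 8*t*e^(8*t) + 2*t*e^(2*t) + e^(8*t) - e^(2*t))/(3*t^3)

E[X^2] = d^2M/dt^2 |_{t=0} = 28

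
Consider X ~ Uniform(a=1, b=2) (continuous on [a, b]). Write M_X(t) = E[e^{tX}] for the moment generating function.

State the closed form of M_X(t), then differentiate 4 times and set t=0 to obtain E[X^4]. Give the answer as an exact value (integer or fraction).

M_X(t) = (e^(2*t) - e^(t))/t
dM/dt = (2*t*e^(2*t) - t*e^(t) - e^(2*t) + e^(t))/t^2
d^2M/dt^2 = (4*t^2*e^(2*t) - t^2*e^(t) - 4*t*e^(2*t) + 2*t*e^(t) + 2*e^(2*t) - 2*e^(t))/t^3
d^3M/dt^3 = (8*t^3*e^(2*t) - t^3*e^(t) - 12*t^2*e^(2*t) + 3*t^2*e^(t) + 12*t*e^(2*t) - 6*t*e^(t) - 6*e^(2*t) + 6*e^(t))/t^4
d^4M/dt^4 = (16*t^4*e^(2*t) - t^4*e^(t) - 32*t^3*e^(2*t) + 4*t^3*e^(t) + 48*t^2*e^(2*t) - 12*t^2*e^(t) - 48*t*e^(2*t) + 24*t*e^(t) + 24*e^(2*t) - 24*e^(t))/t^5

E[X^4] = d^4M/dt^4 |_{t=0} = 31/5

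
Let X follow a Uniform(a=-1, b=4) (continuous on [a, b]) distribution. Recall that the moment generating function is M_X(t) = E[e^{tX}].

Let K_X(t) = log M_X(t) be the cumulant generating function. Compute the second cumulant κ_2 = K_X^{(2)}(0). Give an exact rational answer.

κ_2 = d^2K/dt^2 |_{t=0} = 25/12

M_X(t) = (e^(4*t) - e^(-t))/(5*t)
K_X(t) = log M_X(t) = -log(t) + log(e^(4*t) - e^(-t)) - log(5)
dK/dt = (4*t*e^(5*t) + t - e^(5*t) + 1)/(t*e^(5*t) - t)
d^2K/dt^2 = (-25*t^2*e^(5*t) + e^(10*t) - 2*e^(5*t) + 1)/(t^2*e^(10*t) - 2*t^2*e^(5*t) + t^2)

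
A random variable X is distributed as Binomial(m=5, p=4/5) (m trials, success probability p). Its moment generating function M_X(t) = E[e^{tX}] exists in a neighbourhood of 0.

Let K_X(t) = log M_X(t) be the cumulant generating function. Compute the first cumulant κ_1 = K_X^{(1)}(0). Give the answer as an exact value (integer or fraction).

M_X(t) = (4*e^(t)/5 + 1/5)^5
K_X(t) = log M_X(t) = 5*log(4*e^(t)/5 + 1/5)
K^(1)(t) = 20*e^(t)/(4*e^(t) + 1)

κ_1 = K^(1)(0) = 4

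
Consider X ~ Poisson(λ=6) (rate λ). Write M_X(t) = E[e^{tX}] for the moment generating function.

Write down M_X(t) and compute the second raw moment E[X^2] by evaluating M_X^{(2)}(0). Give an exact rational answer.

E[X^2] = M^(2)(0) = 42

M_X(t) = e^(6*e^(t) - 6)
M^(2)(t) = (36*e^(2*t)*e^(6*e^(t)) + 6*e^(t)*e^(6*e^(t)))*e^(-6)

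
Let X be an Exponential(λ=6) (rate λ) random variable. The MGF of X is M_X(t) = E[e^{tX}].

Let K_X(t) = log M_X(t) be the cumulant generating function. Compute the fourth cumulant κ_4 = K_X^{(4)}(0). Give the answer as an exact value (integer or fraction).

M_X(t) = 6/(6 - t)
K_X(t) = log M_X(t) = -log(6 - t) + log(6)
D^4[K](t) = 6/(t^4 - 24*t^3 + 216*t^2 - 864*t + 1296)

κ_4 = D^4[K](0) = 1/216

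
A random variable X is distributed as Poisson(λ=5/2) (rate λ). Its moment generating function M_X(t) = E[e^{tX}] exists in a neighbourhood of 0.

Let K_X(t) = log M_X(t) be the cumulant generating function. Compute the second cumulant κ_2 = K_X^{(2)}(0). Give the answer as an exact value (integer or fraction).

κ_2 = d^2K/dt^2 |_{t=0} = 5/2

M_X(t) = e^(5*e^(t)/2 - 5/2)
K_X(t) = log M_X(t) = 5*e^(t)/2 - 5/2
dK/dt = 5*e^(t)/2
d^2K/dt^2 = 5*e^(t)/2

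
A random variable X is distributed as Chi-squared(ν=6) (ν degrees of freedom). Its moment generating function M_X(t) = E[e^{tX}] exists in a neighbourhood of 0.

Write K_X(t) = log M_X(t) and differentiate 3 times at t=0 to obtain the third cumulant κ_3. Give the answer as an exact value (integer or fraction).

κ_3 = d^3K/dt^3 |_{t=0} = 48

M_X(t) = (1 - 2*t)^(-3)
K_X(t) = log M_X(t) = -3*log(1 - 2*t)
dK/dt = -6/(2*t - 1)
d^2K/dt^2 = 12/(4*t^2 - 4*t + 1)
d^3K/dt^3 = -48/(8*t^3 - 12*t^2 + 6*t - 1)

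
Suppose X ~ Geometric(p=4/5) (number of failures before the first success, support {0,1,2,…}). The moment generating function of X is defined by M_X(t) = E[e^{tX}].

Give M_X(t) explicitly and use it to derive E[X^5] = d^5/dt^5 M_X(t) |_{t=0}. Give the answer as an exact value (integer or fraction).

E[X^5] = M′′′′′(0) = 707/128

M_X(t) = 4/(5*(1 - e^(t)/5))
M′(t) = 4*e^(t)/(e^(2*t) - 10*e^(t) + 25)
M′′(t) = (-4*e^(2*t) - 20*e^(t))/(e^(3*t) - 15*e^(2*t) + 75*e^(t) - 125)
M′′′(t) = (4*e^(3*t) + 80*e^(2*t) + 100*e^(t))/(e^(4*t) - 20*e^(3*t) + 150*e^(2*t) - 500*e^(t) + 625)
M′′′′(t) = (-4*e^(4*t) - 220*e^(3*t) - 1100*e^(2*t) - 500*e^(t))/(e^(5*t) - 25*e^(4*t) + 250*e^(3*t) - 1250*e^(2*t) + 3125*e^(t) - 3125)
M′′′′′(t) = (4*e^(5*t) + 520*e^(4*t) + 6600*e^(3*t) + 13000*e^(2*t) + 2500*e^(t))/(e^(6*t) - 30*e^(5*t) + 375*e^(4*t) - 2500*e^(3*t) + 9375*e^(2*t) - 18750*e^(t) + 15625)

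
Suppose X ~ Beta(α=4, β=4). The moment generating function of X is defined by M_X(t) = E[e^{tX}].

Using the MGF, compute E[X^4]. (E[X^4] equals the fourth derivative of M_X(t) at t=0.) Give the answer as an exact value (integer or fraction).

M_X(t) = ₁F₁(4; 8; t)
M^(4)(t) = 7*₁F₁(8; 12; t)/66

E[X^4] = M^(4)(0) = 7/66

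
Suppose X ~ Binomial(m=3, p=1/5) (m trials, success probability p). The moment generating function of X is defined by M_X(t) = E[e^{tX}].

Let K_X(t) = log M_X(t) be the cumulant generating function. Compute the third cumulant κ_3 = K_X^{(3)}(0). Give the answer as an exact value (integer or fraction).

M_X(t) = (e^(t)/5 + 4/5)^3
K_X(t) = log M_X(t) = 3*log(e^(t)/5 + 4/5)
K′(t) = 3*e^(t)/(e^(t) + 4)
K′′(t) = 12*e^(t)/(e^(2*t) + 8*e^(t) + 16)
K′′′(t) = (-12*e^(2*t) + 48*e^(t))/(e^(3*t) + 12*e^(2*t) + 48*e^(t) + 64)

κ_3 = K′′′(0) = 36/125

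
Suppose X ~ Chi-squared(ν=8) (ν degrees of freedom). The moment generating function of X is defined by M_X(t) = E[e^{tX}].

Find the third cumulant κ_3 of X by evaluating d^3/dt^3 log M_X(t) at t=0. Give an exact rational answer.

κ_3 = K^(3)(0) = 64

M_X(t) = (1 - 2*t)^(-4)
K_X(t) = log M_X(t) = -4*log(1 - 2*t)
K^(3)(t) = -64/(8*t^3 - 12*t^2 + 6*t - 1)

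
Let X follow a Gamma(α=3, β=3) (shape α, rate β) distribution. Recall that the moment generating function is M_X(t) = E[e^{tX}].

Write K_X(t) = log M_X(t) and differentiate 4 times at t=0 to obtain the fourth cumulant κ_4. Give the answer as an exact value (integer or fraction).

κ_4 = K^(4)(0) = 2/9

M_X(t) = 27/(3 - t)^3
K_X(t) = log M_X(t) = -3*log(3 - t) + 3*log(3)
K^(4)(t) = 18/(t^4 - 12*t^3 + 54*t^2 - 108*t + 81)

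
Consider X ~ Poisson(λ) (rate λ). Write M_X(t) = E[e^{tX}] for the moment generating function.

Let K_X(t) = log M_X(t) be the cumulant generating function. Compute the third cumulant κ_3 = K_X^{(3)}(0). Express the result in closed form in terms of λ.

κ_3 = D^3[K](0) = λ

M_X(t) = e^(λ*(e^(t) - 1))
K_X(t) = log M_X(t) = λ*(e^(t) - 1)
D^3[K](t) = λ*e^(t)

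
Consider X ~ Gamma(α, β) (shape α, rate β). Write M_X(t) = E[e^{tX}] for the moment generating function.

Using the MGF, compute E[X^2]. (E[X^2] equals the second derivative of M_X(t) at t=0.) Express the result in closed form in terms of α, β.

M_X(t) = (β/(β - t))^α
D^2[M](t) = (α^2*β^α*(1/(β - t))^α + α*β^α*(1/(β - t))^α)/(β^2 - 2*β*t + t^2)

E[X^2] = D^2[M](0) = α*(α + 1)/β^2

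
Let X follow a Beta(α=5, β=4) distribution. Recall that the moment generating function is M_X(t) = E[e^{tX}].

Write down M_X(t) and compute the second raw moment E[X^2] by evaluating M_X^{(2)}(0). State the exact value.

M_X(t) = ₁F₁(5; 9; t)
M′(t) = 5*₁F₁(6; 10; t)/9
M′′(t) = ₁F₁(7; 11; t)/3

E[X^2] = M′′(0) = 1/3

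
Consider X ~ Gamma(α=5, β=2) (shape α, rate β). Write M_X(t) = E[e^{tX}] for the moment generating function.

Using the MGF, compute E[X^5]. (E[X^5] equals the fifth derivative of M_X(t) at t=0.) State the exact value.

M_X(t) = 32/(2 - t)^5
dM/dt = 160/(t^6 - 12*t^5 + 60*t^4 - 160*t^3 + 240*t^2 - 192*t + 64)
d^2M/dt^2 = -960/(t^7 - 14*t^6 + 84*t^5 - 280*t^4 + 560*t^3 - 672*t^2 + 448*t - 128)
d^3M/dt^3 = 6720/(t^8 - 16*t^7 + 112*t^6 - 448*t^5 + 1120*t^4 - 1792*t^3 + 1792*t^2 - 1024*t + 256)
d^4M/dt^4 = -53760/(t^9 - 18*t^8 + 144*t^7 - 672*t^6 + 2016*t^5 - 4032*t^4 + 5376*t^3 - 4608*t^2 + 2304*t - 512)
d^5M/dt^5 = 483840/(t^10 - 20*t^9 + 180*t^8 - 960*t^7 + 3360*t^6 - 8064*t^5 + 13440*t^4 - 15360*t^3 + 11520*t^2 - 5120*t + 1024)

E[X^5] = d^5M/dt^5 |_{t=0} = 945/2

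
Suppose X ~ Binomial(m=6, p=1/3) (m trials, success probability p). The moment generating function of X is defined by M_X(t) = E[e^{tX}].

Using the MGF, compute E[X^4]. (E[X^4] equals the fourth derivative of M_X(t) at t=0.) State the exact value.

E[X^4] = d^4M/dt^4 |_{t=0} = 508/9

M_X(t) = (e^(t)/3 + 2/3)^6
dM/dt = 2*e^(6*t)/243 + 20*e^(5*t)/243 + 80*e^(4*t)/243 + 160*e^(3*t)/243 + 160*e^(2*t)/243 + 64*e^(t)/243
d^2M/dt^2 = 4*e^(6*t)/81 + 100*e^(5*t)/243 + 320*e^(4*t)/243 + 160*e^(3*t)/81 + 320*e^(2*t)/243 + 64*e^(t)/243
d^3M/dt^3 = 8*e^(6*t)/27 + 500*e^(5*t)/243 + 1280*e^(4*t)/243 + 160*e^(3*t)/27 + 640*e^(2*t)/243 + 64*e^(t)/243
d^4M/dt^4 = 16*e^(6*t)/9 + 2500*e^(5*t)/243 + 5120*e^(4*t)/243 + 160*e^(3*t)/9 + 1280*e^(2*t)/243 + 64*e^(t)/243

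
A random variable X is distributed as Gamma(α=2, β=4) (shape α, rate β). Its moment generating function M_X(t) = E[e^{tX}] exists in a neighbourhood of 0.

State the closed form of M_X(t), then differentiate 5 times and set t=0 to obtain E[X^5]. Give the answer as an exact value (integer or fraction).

M_X(t) = 16/(4 - t)^2
dM/dt = -32/(t^3 - 12*t^2 + 48*t - 64)
d^2M/dt^2 = 96/(t^4 - 16*t^3 + 96*t^2 - 256*t + 256)
d^3M/dt^3 = -384/(t^5 - 20*t^4 + 160*t^3 - 640*t^2 + 1280*t - 1024)
d^4M/dt^4 = 1920/(t^6 - 24*t^5 + 240*t^4 - 1280*t^3 + 3840*t^2 - 6144*t + 4096)
d^5M/dt^5 = -11520/(t^7 - 28*t^6 + 336*t^5 - 2240*t^4 + 8960*t^3 - 21504*t^2 + 28672*t - 16384)

E[X^5] = d^5M/dt^5 |_{t=0} = 45/64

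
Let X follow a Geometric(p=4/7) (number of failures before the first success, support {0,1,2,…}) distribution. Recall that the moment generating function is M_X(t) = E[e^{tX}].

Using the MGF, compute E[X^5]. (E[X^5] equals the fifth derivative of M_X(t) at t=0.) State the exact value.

M_X(t) = 4/(7*(1 - 3*e^(t)/7))

E[X^5] = M^(5)(0) = 23721/128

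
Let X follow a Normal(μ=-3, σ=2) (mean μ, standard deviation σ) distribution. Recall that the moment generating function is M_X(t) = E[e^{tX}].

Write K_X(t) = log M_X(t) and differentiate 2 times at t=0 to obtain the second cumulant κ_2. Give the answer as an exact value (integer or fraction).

M_X(t) = e^(2*t^2 - 3*t)
K_X(t) = log M_X(t) = 2*t^2 - 3*t
K′(t) = 4*t - 3
K′′(t) = 4

κ_2 = K′′(0) = 4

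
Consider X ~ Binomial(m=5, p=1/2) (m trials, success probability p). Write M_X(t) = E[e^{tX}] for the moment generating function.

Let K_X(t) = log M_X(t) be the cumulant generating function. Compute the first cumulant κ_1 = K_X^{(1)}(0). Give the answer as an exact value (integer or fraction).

M_X(t) = (e^(t)/2 + 1/2)^5
K_X(t) = log M_X(t) = 5*log(e^(t)/2 + 1/2)
D[K](t) = 5*e^(t)/(e^(t) + 1)

κ_1 = D[K](0) = 5/2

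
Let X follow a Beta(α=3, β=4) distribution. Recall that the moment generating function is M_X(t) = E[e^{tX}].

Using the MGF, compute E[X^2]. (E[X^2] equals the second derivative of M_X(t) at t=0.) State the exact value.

M_X(t) = ₁F₁(3; 7; t)
dM/dt = 3*₁F₁(4; 8; t)/7
d^2M/dt^2 = 3*₁F₁(5; 9; t)/14

E[X^2] = d^2M/dt^2 |_{t=0} = 3/14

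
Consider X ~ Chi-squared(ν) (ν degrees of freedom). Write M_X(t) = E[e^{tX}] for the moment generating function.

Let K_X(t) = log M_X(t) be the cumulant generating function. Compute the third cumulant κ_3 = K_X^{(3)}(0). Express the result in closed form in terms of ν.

κ_3 = D^3[K](0) = 8*ν

M_X(t) = (1 - 2*t)^(-ν/2)
K_X(t) = log M_X(t) = -ν*log(1 - 2*t)/2
D^3[K](t) = -8*ν/(8*t^3 - 12*t^2 + 6*t - 1)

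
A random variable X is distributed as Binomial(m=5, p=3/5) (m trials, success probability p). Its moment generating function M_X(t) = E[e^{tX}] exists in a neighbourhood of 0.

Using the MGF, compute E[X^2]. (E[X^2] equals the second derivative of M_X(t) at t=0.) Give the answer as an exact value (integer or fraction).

E[X^2] = D^2[M](0) = 51/5

M_X(t) = (3*e^(t)/5 + 2/5)^5
D^2[M](t) = 243*e^(5*t)/125 + 2592*e^(4*t)/625 + 1944*e^(3*t)/625 + 576*e^(2*t)/625 + 48*e^(t)/625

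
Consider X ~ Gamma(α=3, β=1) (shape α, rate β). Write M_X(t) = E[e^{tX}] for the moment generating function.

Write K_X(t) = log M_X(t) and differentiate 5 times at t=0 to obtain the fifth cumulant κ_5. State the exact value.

M_X(t) = (1 - t)^(-3)
K_X(t) = log M_X(t) = -3*log(1 - t)
K^(5)(t) = -72/(t^5 - 5*t^4 + 10*t^3 - 10*t^2 + 5*t - 1)

κ_5 = K^(5)(0) = 72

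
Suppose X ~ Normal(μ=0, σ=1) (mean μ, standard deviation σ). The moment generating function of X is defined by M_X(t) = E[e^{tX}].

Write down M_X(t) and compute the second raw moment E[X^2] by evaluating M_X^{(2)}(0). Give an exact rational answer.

M_X(t) = e^(t^2/2)
M^(2)(t) = t^2*e^(t^2/2) + e^(t^2/2)

E[X^2] = M^(2)(0) = 1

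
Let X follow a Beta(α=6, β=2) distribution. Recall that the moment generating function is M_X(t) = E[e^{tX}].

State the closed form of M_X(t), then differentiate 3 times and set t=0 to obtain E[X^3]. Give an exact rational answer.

M_X(t) = ₁F₁(6; 8; t)
M′(t) = 3*₁F₁(7; 9; t)/4
M′′(t) = 7*₁F₁(8; 10; t)/12
M′′′(t) = 7*₁F₁(9; 11; t)/15

E[X^3] = M′′′(0) = 7/15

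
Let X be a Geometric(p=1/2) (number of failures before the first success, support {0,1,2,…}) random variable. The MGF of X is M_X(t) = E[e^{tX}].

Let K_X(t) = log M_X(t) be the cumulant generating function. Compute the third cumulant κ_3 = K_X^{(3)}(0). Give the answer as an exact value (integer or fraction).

κ_3 = D^3[K](0) = 6

M_X(t) = 1/(2*(1 - e^(t)/2))
K_X(t) = log M_X(t) = -log(1 - e^(t)/2) - log(2)
D^3[K](t) = (-2*e^(2*t) - 4*e^(t))/(e^(3*t) - 6*e^(2*t) + 12*e^(t) - 8)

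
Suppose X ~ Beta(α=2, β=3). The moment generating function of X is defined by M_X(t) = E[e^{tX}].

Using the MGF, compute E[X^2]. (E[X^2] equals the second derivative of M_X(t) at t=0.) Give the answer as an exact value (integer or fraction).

E[X^2] = D^2[M](0) = 1/5

M_X(t) = ₁F₁(2; 5; t)
D^2[M](t) = ₁F₁(4; 7; t)/5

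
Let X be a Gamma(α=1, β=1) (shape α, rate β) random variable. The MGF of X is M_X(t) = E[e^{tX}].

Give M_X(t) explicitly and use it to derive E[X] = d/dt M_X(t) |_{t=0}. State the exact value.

M_X(t) = 1/(1 - t)
D[M](t) = 1/(t^2 - 2*t + 1)

E[X] = D[M](0) = 1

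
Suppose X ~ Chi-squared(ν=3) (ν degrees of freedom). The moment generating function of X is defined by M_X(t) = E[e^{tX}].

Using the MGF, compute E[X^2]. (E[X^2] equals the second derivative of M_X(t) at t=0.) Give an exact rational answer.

E[X^2] = M^(2)(0) = 15

M_X(t) = (1 - 2*t)^(-3/2)
M^(2)(t) = -15/(8*t^3*√(1 - 2*t) - 12*t^2*√(1 - 2*t) + 6*t*√(1 - 2*t) - √(1 - 2*t))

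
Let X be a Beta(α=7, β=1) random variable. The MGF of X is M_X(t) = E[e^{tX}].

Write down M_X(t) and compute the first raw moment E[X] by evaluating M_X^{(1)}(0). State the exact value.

M_X(t) = ₁F₁(7; 8; t)
M^(1)(t) = 7*₁F₁(8; 9; t)/8

E[X] = M^(1)(0) = 7/8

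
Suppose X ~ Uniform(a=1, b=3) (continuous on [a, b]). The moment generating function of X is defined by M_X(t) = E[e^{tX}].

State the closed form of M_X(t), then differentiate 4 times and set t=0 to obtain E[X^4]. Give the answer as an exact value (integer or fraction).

E[X^4] = M′′′′(0) = 121/5

M_X(t) = (e^(3*t) - e^(t))/(2*t)
M′(t) = (3*t*e^(3*t) - t*e^(t) - e^(3*t) + e^(t))/(2*t^2)
M′′(t) = (9*t^2*e^(3*t) - t^2*e^(t) - 6*t*e^(3*t) + 2*t*e^(t) + 2*e^(3*t) - 2*e^(t))/(2*t^3)
M′′′(t) = (27*t^3*e^(3*t) - t^3*e^(t) - 27*t^2*e^(3*t) + 3*t^2*e^(t) + 18*t*e^(3*t) - 6*t*e^(t) - 6*e^(3*t) + 6*e^(t))/(2*t^4)
M′′′′(t) = (81*t^4*e^(3*t) - t^4*e^(t) - 108*t^3*e^(3*t) + 4*t^3*e^(t) + 108*t^2*e^(3*t) - 12*t^2*e^(t) - 72*t*e^(3*t) + 24*t*e^(t) + 24*e^(3*t) - 24*e^(t))/(2*t^5)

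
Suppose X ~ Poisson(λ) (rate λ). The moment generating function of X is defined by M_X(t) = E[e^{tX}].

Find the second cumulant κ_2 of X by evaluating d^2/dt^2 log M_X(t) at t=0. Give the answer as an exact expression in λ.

M_X(t) = e^(λ*(e^(t) - 1))
K_X(t) = log M_X(t) = λ*(e^(t) - 1)
D^2[K](t) = λ*e^(t)

κ_2 = D^2[K](0) = λ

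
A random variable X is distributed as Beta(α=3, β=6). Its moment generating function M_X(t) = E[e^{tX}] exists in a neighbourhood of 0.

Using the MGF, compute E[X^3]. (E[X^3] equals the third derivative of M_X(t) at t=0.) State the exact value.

E[X^3] = M^(3)(0) = 2/33

M_X(t) = ₁F₁(3; 9; t)
M^(3)(t) = 2*₁F₁(6; 12; t)/33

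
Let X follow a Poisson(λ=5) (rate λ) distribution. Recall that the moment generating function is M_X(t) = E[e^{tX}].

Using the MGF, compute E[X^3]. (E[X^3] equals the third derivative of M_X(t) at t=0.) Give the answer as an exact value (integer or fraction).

E[X^3] = D^3[M](0) = 205

M_X(t) = e^(5*e^(t) - 5)
D^3[M](t) = (125*e^(3*t)*e^(5*e^(t)) + 75*e^(2*t)*e^(5*e^(t)) + 5*e^(t)*e^(5*e^(t)))*e^(-5)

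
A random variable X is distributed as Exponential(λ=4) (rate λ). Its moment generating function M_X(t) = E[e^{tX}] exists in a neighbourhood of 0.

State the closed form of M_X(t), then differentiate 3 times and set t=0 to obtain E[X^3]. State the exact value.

E[X^3] = d^3M/dt^3 |_{t=0} = 3/32

M_X(t) = 4/(4 - t)
dM/dt = 4/(t^2 - 8*t + 16)
d^2M/dt^2 = -8/(t^3 - 12*t^2 + 48*t - 64)
d^3M/dt^3 = 24/(t^4 - 16*t^3 + 96*t^2 - 256*t + 256)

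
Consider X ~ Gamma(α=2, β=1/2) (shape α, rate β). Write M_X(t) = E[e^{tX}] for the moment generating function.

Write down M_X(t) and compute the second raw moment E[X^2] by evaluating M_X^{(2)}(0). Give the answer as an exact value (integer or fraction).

E[X^2] = d^2M/dt^2 |_{t=0} = 24

M_X(t) = 1/(4*(1/2 - t)^2)
dM/dt = -4/(8*t^3 - 12*t^2 + 6*t - 1)
d^2M/dt^2 = 24/(16*t^4 - 32*t^3 + 24*t^2 - 8*t + 1)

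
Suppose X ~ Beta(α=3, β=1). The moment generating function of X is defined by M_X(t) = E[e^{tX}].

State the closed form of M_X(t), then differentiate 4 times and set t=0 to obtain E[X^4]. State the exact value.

M_X(t) = ₁F₁(3; 4; t)
D^4[M](t) = 3*₁F₁(7; 8; t)/7

E[X^4] = D^4[M](0) = 3/7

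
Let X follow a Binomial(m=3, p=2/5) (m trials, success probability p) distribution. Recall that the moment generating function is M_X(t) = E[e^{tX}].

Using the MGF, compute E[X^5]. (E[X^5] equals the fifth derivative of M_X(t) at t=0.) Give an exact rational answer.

E[X^5] = d^5M/dt^5 |_{t=0} = 126/5

M_X(t) = (2*e^(t)/5 + 3/5)^3
dM/dt = 24*e^(3*t)/125 + 72*e^(2*t)/125 + 54*e^(t)/125
d^2M/dt^2 = 72*e^(3*t)/125 + 144*e^(2*t)/125 + 54*e^(t)/125
d^3M/dt^3 = 216*e^(3*t)/125 + 288*e^(2*t)/125 + 54*e^(t)/125
d^4M/dt^4 = 648*e^(3*t)/125 + 576*e^(2*t)/125 + 54*e^(t)/125
d^5M/dt^5 = 1944*e^(3*t)/125 + 1152*e^(2*t)/125 + 54*e^(t)/125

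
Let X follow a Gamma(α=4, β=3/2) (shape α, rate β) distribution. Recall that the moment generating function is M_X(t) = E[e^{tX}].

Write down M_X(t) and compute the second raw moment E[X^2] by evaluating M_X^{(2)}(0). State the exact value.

M_X(t) = 81/(16*(3/2 - t)^4)
M′(t) = -648/(32*t^5 - 240*t^4 + 720*t^3 - 1080*t^2 + 810*t - 243)
M′′(t) = 6480/(64*t^6 - 576*t^5 + 2160*t^4 - 4320*t^3 + 4860*t^2 - 2916*t + 729)

E[X^2] = M′′(0) = 80/9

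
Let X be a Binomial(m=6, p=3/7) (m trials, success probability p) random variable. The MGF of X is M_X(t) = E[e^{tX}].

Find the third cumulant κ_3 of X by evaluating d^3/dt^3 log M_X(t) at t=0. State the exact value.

M_X(t) = (3*e^(t)/7 + 4/7)^6
K_X(t) = log M_X(t) = 6*log(3*e^(t)/7 + 4/7)
D^3[K](t) = (-216*e^(2*t) + 288*e^(t))/(27*e^(3*t) + 108*e^(2*t) + 144*e^(t) + 64)

κ_3 = D^3[K](0) = 72/343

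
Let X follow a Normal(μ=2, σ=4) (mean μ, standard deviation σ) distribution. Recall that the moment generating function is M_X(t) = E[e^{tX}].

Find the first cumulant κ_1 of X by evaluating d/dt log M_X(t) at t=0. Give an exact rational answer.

κ_1 = K′(0) = 2

M_X(t) = e^(8*t^2 + 2*t)
K_X(t) = log M_X(t) = 8*t^2 + 2*t
K′(t) = 16*t + 2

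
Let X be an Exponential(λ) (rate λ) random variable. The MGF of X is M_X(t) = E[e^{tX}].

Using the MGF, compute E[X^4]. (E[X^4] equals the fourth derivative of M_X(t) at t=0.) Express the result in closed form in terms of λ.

M_X(t) = λ/(λ - t)
M^(4)(t) = -24*λ/(-λ^5 + 5*λ^4*t - 10*λ^3*t^2 + 10*λ^2*t^3 - 5*λ*t^4 + t^5)

E[X^4] = M^(4)(0) = 24/λ^4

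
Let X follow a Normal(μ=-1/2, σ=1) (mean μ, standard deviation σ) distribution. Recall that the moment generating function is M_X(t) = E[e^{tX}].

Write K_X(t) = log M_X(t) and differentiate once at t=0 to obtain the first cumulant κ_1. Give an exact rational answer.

M_X(t) = e^(t^2/2 - t/2)
K_X(t) = log M_X(t) = t^2/2 - t/2
dK/dt = t - 1/2

κ_1 = dK/dt |_{t=0} = -1/2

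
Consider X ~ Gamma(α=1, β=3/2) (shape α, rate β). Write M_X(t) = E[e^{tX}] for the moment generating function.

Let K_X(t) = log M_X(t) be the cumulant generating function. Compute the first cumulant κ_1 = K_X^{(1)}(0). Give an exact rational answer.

M_X(t) = 3/(2*(3/2 - t))
K_X(t) = log M_X(t) = -log(3/2 - t) - log(2) + log(3)
D[K](t) = -2/(2*t - 3)

κ_1 = D[K](0) = 2/3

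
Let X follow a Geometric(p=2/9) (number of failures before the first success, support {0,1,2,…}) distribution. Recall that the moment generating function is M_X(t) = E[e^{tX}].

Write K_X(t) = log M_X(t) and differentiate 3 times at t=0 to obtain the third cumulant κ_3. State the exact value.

M_X(t) = 2/(9*(1 - 7*e^(t)/9))
K_X(t) = log M_X(t) = -log(1 - 7*e^(t)/9) - 2*log(3) + log(2)
K′(t) = -7*e^(t)/(7*e^(t) - 9)
K′′(t) = 63*e^(t)/(49*e^(2*t) - 126*e^(t) + 81)
K′′′(t) = (-441*e^(2*t) - 567*e^(t))/(343*e^(3*t) - 1323*e^(2*t) + 1701*e^(t) - 729)

κ_3 = K′′′(0) = 126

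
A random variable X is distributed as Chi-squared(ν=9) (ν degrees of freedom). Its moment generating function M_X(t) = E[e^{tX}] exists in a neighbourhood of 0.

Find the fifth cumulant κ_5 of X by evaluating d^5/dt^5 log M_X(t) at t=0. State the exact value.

κ_5 = D^5[K](0) = 3456

M_X(t) = (1 - 2*t)^(-9/2)
K_X(t) = log M_X(t) = -9*log(1 - 2*t)/2
D^5[K](t) = -3456/(32*t^5 - 80*t^4 + 80*t^3 - 40*t^2 + 10*t - 1)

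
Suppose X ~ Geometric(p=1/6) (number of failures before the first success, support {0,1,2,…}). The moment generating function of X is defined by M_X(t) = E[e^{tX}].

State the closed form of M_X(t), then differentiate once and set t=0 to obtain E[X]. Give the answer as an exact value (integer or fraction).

E[X] = dM/dt |_{t=0} = 5

M_X(t) = 1/(6*(1 - 5*e^(t)/6))
dM/dt = 5*e^(t)/(25*e^(2*t) - 60*e^(t) + 36)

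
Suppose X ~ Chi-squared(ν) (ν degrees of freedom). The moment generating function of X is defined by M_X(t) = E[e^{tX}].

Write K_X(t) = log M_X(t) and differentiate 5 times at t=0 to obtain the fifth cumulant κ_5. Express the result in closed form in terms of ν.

κ_5 = d^5K/dt^5 |_{t=0} = 384*ν

M_X(t) = (1 - 2*t)^(-ν/2)
K_X(t) = log M_X(t) = -ν*log(1 - 2*t)/2
dK/dt = -ν/(2*t - 1)
d^2K/dt^2 = 2*ν/(4*t^2 - 4*t + 1)
d^3K/dt^3 = -8*ν/(8*t^3 - 12*t^2 + 6*t - 1)
d^4K/dt^4 = 48*ν/(16*t^4 - 32*t^3 + 24*t^2 - 8*t + 1)
d^5K/dt^5 = -384*ν/(32*t^5 - 80*t^4 + 80*t^3 - 40*t^2 + 10*t - 1)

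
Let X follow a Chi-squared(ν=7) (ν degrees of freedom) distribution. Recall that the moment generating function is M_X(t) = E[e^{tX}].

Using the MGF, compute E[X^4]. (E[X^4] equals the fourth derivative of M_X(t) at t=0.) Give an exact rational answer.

E[X^4] = M^(4)(0) = 9009

M_X(t) = (1 - 2*t)^(-7/2)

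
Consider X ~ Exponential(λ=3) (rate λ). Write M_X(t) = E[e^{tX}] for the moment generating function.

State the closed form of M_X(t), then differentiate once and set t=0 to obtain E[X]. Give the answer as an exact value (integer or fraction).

M_X(t) = 3/(3 - t)
M^(1)(t) = 3/(t^2 - 6*t + 9)

E[X] = M^(1)(0) = 1/3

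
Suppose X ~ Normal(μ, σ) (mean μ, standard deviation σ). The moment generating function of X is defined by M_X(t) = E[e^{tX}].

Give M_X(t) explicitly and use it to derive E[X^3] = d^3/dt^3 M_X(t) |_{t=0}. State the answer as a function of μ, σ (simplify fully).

E[X^3] = d^3M/dt^3 |_{t=0} = μ*(μ^2 + 3*σ^2)

M_X(t) = e^(μ*t + σ^2*t^2/2)
dM/dt = μ*e^(μ*t)*e^(σ^2*t^2/2) + σ^2*t*e^(μ*t)*e^(σ^2*t^2/2)
d^2M/dt^2 = μ^2*e^(μ*t)*e^(σ^2*t^2/2) + 2*μ*σ^2*t*e^(μ*t)*e^(σ^2*t^2/2) + σ^4*t^2*e^(μ*t)*e^(σ^2*t^2/2) + σ^2*e^(μ*t)*e^(σ^2*t^2/2)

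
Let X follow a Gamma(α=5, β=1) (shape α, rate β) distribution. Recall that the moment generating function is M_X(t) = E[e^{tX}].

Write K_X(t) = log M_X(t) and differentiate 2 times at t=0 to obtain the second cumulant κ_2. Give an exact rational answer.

M_X(t) = (1 - t)^(-5)
K_X(t) = log M_X(t) = -5*log(1 - t)
K^(2)(t) = 5/(t^2 - 2*t + 1)

κ_2 = K^(2)(0) = 5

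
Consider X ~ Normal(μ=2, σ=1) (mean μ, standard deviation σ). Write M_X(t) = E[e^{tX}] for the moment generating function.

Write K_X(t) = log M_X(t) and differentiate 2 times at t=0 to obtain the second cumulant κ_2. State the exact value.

κ_2 = d^2K/dt^2 |_{t=0} = 1

M_X(t) = e^(t^2/2 + 2*t)
K_X(t) = log M_X(t) = t^2/2 + 2*t
dK/dt = t + 2
d^2K/dt^2 = 1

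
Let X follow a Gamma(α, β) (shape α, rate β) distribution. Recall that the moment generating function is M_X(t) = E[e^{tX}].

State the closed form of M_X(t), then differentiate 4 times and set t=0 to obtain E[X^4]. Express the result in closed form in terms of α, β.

E[X^4] = M′′′′(0) = α*(α^3 + 6*α^2 + 11*α + 6)/β^4

M_X(t) = (β/(β - t))^α
M′(t) = -α*β^α*(1/(β - t))^α/(-β + t)
M′′(t) = (α^2*β^α*(1/(β - t))^α + α*β^α*(1/(β - t))^α)/(β^2 - 2*β*t + t^2)
M′′′(t) = (-α^3*β^α*(1/(β - t))^α - 3*α^2*β^α*(1/(β - t))^α - 2*α*β^α*(1/(β - t))^α)/(-β^3 + 3*β^2*t - 3*β*t^2 + t^3)
M′′′′(t) = (α^4*β^α*(1/(β - t))^α + 6*α^3*β^α*(1/(β - t))^α + 11*α^2*β^α*(1/(β - t))^α + 6*α*β^α*(1/(β - t))^α)/(β^4 - 4*β^3*t + 6*β^2*t^2 - 4*β*t^3 + t^4)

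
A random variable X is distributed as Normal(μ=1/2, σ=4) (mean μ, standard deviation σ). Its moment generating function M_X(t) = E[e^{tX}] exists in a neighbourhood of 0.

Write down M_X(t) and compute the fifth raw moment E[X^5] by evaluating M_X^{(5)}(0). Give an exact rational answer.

M_X(t) = e^(8*t^2 + t/2)
dM/dt = 16*t*e^(t/2)*e^(8*t^2) + e^(t/2)*e^(8*t^2)/2
d^2M/dt^2 = 256*t^2*e^(t/2)*e^(8*t^2) + 16*t*e^(t/2)*e^(8*t^2) + 65*e^(t/2)*e^(8*t^2)/4
d^3M/dt^3 = 4096*t^3*e^(t/2)*e^(8*t^2) + 384*t^2*e^(t/2)*e^(8*t^2) + 780*t*e^(t/2)*e^(8*t^2) + 193*e^(t/2)*e^(8*t^2)/8
d^4M/dt^4 = 65536*t^4*e^(t/2)*e^(8*t^2) + 8192*t^3*e^(t/2)*e^(8*t^2) + 24960*t^2*e^(t/2)*e^(8*t^2) + 1544*t*e^(t/2)*e^(8*t^2) + 12673*e^(t/2)*e^(8*t^2)/16

E[X^5] = d^5M/dt^5 |_{t=0} = 62081/32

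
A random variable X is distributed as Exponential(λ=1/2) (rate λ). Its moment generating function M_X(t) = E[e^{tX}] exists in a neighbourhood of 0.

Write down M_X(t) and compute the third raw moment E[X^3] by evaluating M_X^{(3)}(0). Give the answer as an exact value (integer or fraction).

M_X(t) = 1/(2*(1/2 - t))
dM/dt = 2/(4*t^2 - 4*t + 1)
d^2M/dt^2 = -8/(8*t^3 - 12*t^2 + 6*t - 1)
d^3M/dt^3 = 48/(16*t^4 - 32*t^3 + 24*t^2 - 8*t + 1)

E[X^3] = d^3M/dt^3 |_{t=0} = 48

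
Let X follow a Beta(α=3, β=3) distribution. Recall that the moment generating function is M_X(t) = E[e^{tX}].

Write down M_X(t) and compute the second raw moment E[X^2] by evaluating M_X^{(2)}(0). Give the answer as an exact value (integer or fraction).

E[X^2] = M^(2)(0) = 2/7

M_X(t) = ₁F₁(3; 6; t)
M^(2)(t) = 2*₁F₁(5; 8; t)/7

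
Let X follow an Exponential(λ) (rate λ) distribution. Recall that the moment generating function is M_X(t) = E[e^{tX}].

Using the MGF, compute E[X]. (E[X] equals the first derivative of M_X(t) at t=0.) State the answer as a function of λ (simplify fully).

M_X(t) = λ/(λ - t)
D[M](t) = λ/(λ^2 - 2*λ*t + t^2)

E[X] = D[M](0) = 1/λ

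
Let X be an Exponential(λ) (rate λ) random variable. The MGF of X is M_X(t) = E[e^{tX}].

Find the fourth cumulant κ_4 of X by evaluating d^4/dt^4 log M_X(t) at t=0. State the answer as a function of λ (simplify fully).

κ_4 = K^(4)(0) = 6/λ^4

M_X(t) = λ/(λ - t)
K_X(t) = log M_X(t) = log(λ) - log(λ - t)
K^(4)(t) = 6/(λ^4 - 4*λ^3*t + 6*λ^2*t^2 - 4*λ*t^3 + t^4)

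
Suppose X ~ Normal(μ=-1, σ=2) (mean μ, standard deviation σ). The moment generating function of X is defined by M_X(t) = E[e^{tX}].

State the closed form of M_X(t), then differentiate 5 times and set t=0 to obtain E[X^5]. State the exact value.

M_X(t) = e^(2*t^2 - t)
M′(t) = 4*t*e^(-t)*e^(2*t^2) - e^(-t)*e^(2*t^2)
M′′(t) = (16*t^2*e^(2*t^2) - 8*t*e^(2*t^2) + 5*e^(2*t^2))*e^(-t)
M′′′(t) = (64*t^3*e^(2*t^2) - 48*t^2*e^(2*t^2) + 60*t*e^(2*t^2) - 13*e^(2*t^2))*e^(-t)
M′′′′(t) = (256*t^4*e^(2*t^2) - 256*t^3*e^(2*t^2) + 480*t^2*e^(2*t^2) - 208*t*e^(2*t^2) + 73*e^(2*t^2))*e^(-t)
M′′′′′(t) = (1024*t^5*e^(2*t^2) - 1280*t^4*e^(2*t^2) + 3200*t^3*e^(2*t^2) - 2080*t^2*e^(2*t^2) + 1460*t*e^(2*t^2) - 281*e^(2*t^2))*e^(-t)

E[X^5] = M′′′′′(0) = -281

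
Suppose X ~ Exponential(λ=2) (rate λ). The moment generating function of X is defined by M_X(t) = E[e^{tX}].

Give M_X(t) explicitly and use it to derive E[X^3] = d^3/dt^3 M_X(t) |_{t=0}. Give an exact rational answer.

M_X(t) = 2/(2 - t)
dM/dt = 2/(t^2 - 4*t + 4)
d^2M/dt^2 = -4/(t^3 - 6*t^2 + 12*t - 8)
d^3M/dt^3 = 12/(t^4 - 8*t^3 + 24*t^2 - 32*t + 16)

E[X^3] = d^3M/dt^3 |_{t=0} = 3/4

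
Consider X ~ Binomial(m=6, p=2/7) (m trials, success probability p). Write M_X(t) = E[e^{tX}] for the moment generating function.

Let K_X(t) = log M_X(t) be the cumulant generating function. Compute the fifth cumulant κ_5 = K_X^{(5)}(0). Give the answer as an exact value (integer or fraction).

M_X(t) = (2*e^(t)/7 + 5/7)^6
K_X(t) = log M_X(t) = 6*log(2*e^(t)/7 + 5/7)
dK/dt = 12*e^(t)/(2*e^(t) + 5)
d^2K/dt^2 = 60*e^(t)/(4*e^(2*t) + 20*e^(t) + 25)
d^3K/dt^3 = (-120*e^(2*t) + 300*e^(t))/(8*e^(3*t) + 60*e^(2*t) + 150*e^(t) + 125)
d^4K/dt^4 = (240*e^(3*t) - 2400*e^(2*t) + 1500*e^(t))/(16*e^(4*t) + 160*e^(3*t) + 600*e^(2*t) + 1000*e^(t) + 625)
d^5K/dt^5 = (-480*e^(4*t) + 13200*e^(3*t) - 33000*e^(2*t) + 7500*e^(t))/(32*e^(5*t) + 400*e^(4*t) + 2000*e^(3*t) + 5000*e^(2*t) + 6250*e^(t) + 3125)

κ_5 = d^5K/dt^5 |_{t=0} = -12780/16807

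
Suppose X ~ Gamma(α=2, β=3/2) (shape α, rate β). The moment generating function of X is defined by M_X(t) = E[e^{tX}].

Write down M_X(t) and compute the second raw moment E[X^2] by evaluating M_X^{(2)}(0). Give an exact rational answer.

E[X^2] = d^2M/dt^2 |_{t=0} = 8/3

M_X(t) = 9/(4*(3/2 - t)^2)
dM/dt = -36/(8*t^3 - 36*t^2 + 54*t - 27)
d^2M/dt^2 = 216/(16*t^4 - 96*t^3 + 216*t^2 - 216*t + 81)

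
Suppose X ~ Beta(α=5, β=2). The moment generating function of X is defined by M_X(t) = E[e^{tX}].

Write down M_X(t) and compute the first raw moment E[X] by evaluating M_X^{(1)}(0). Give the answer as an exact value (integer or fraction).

E[X] = D[M](0) = 5/7

M_X(t) = ₁F₁(5; 7; t)
D[M](t) = 5*₁F₁(6; 8; t)/7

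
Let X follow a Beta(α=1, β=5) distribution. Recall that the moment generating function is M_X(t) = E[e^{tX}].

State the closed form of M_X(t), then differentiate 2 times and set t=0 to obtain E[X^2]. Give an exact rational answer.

M_X(t) = ₁F₁(1; 6; t)
M^(2)(t) = ₁F₁(3; 8; t)/21

E[X^2] = M^(2)(0) = 1/21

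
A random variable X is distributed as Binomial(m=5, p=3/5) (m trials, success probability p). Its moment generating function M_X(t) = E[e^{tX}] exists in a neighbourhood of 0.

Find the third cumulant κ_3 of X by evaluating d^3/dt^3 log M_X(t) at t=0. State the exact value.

M_X(t) = (3*e^(t)/5 + 2/5)^5
K_X(t) = log M_X(t) = 5*log(3*e^(t)/5 + 2/5)
D^3[K](t) = (-90*e^(2*t) + 60*e^(t))/(27*e^(3*t) + 54*e^(2*t) + 36*e^(t) + 8)

κ_3 = D^3[K](0) = -6/25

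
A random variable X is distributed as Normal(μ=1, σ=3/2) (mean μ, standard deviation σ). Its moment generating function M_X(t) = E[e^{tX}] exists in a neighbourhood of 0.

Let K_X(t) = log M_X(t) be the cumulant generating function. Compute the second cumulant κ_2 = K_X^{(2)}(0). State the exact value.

M_X(t) = e^(9*t^2/8 + t)
K_X(t) = log M_X(t) = 9*t^2/8 + t
dK/dt = 9*t/4 + 1
d^2K/dt^2 = 9/4

κ_2 = d^2K/dt^2 |_{t=0} = 9/4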